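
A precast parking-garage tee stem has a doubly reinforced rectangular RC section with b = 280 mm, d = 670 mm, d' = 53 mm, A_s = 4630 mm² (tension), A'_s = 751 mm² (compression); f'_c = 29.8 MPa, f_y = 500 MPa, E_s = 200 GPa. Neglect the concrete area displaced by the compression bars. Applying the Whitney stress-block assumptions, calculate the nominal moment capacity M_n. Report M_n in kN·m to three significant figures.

M_n ≈ 1270 kN·m

Assume both tension and compression steel yield.
Net tension couple steel: A_s − A'_s = 3879 mm².
a = (A_s − A'_s) f_y / (0.85 f'_c b) = 1939500/(0.85 × 29.8 × 280) = 273.46 mm.
c = a/β₁ = 273.46/0.837 = 326.71 mm; ε'_s = 0.003(c − d')/c = 0.0025 ≥ f_y/E_s = 0.0025, so compression steel does yield.
M_n = (A_s − A'_s) f_y (d − a/2) + A'_s f_y (d − d') = [1939500 × (670 − 136.73) + 375500 × (670 − 53)] × 10⁻⁶ = 1034.28 + 231.68 = 1265.96 kN·m.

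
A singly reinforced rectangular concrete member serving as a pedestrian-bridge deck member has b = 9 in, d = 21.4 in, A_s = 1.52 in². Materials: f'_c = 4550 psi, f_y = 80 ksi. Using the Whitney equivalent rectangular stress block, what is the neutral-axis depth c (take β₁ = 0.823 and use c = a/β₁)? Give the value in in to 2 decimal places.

T = A_s f_y = 1.52 × 80 = 121.6 kips.
a = T/(0.85 f'_c b) = 121.6/(0.85 × 4.55 × 9) = 3.4935 in.
With β₁ = 0.823, c = a/β₁ = 3.4935/0.823 = 4.24 in.

c ≈ 4.24 in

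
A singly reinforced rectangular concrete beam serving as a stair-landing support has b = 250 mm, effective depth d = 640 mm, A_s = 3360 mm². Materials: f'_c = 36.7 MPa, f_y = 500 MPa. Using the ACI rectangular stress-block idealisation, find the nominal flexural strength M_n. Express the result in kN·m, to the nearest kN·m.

M_n ≈ 894 kN·m

T = A_s f_y = 3360 × 500 = 1680000 N = 1680 kN.
From C = T: a = T/(0.85 f'_c b) = 1680000/(0.85 × 36.7 × 250) = 215.42 mm.
M_n = T(d − a/2) = 1680 kN × (640 − 107.71) mm = 894.25 kN·m.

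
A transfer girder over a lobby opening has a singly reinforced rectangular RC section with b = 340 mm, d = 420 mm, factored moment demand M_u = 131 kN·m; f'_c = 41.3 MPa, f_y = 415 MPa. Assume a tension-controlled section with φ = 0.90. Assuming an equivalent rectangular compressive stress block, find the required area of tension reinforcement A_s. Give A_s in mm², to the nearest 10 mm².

M_n = M_u/φ = 131/0.90 = 145.556 kN·m.
With M_n = 0.85 f'_c a b (d − a/2), solve the quadratic for a:
a = d − √(d² − 2M_n/(0.85 f'_c b)) = 420 − √(420² − 2 × 145.556×10⁶/(0.85 × 41.3 × 340)) = 30.12 mm.
A_s = 0.85 f'_c a b / f_y = 0.85 × 41.3 × 30.12 × 340 / 415 = 866.3 mm².

A_s ≈ 870 mm²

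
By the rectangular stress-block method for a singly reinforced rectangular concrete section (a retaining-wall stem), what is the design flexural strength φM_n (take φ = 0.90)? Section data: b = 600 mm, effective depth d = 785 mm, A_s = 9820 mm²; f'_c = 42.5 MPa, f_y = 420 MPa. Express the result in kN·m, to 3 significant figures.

φM_n ≈ 2560 kN·m

T = A_s f_y = 9820 × 420 = 4124400 N = 4124.4 kN.
From C = T: a = T/(0.85 f'_c b) = 4124400/(0.85 × 42.5 × 600) = 190.28 mm.
M_n = T(d − a/2) = 4124.4 kN × (785 − 95.14) mm = 2845.26 kN·m.
φM_n = 0.90 × 2845.26 = 2560.73 kN·m.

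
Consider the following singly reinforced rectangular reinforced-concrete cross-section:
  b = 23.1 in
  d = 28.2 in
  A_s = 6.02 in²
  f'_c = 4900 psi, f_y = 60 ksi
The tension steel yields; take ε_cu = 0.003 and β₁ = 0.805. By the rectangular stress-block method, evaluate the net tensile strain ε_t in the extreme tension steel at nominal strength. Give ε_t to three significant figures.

ε_t ≈ 0.0151

a = A_s f_y/(0.85 f'_c b) = 3.754 in.
β₁ = 0.805, so c = a/β₁ = 3.754/0.805 = 4.663 in.
From the linear strain diagram with ε_cu = 0.003: ε_t = 0.003 (d − c)/c = 0.003 × (28.2 − 4.663)/4.663 = 0.0151.
Since ε_t ≥ 0.005, the section is tension-controlled.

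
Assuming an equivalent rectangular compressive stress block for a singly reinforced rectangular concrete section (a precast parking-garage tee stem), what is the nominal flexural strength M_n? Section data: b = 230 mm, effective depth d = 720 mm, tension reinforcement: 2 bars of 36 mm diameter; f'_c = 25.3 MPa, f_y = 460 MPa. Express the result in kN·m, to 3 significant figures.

M_n ≈ 586 kN·m

A_s = 2 × 1018 = 2036 mm².
T = A_s f_y = 2036 × 460 = 936560 N = 936.56 kN.
From C = T: a = T/(0.85 f'_c b) = 936560/(0.85 × 25.3 × 230) = 189.35 mm.
M_n = T(d − a/2) = 936.56 kN × (720 − 94.675) mm = 585.65 kN·m.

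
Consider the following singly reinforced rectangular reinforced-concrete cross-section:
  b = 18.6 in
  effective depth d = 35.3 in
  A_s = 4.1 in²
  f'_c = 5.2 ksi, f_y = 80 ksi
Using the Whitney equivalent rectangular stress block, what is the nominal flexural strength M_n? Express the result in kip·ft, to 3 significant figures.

T = A_s f_y = 4.1 × 80 = 328 kips.
a = T/(0.85 f'_c b) = 328/(0.85 × 5.2 × 18.6) = 3.990 in.
M_n = T(d − a/2) = 328 × (35.3 − 1.995) = 10924.0 kip·in = 10924.0/12 = 910.33 kip·ft.

M_n ≈ 910 kip·ft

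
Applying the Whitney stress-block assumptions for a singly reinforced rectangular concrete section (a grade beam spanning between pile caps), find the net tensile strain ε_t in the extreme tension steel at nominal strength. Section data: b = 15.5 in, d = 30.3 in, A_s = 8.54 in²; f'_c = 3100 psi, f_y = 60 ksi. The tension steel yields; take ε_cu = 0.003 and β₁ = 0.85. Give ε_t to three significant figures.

ε_t ≈ 0.00316

a = A_s f_y/(0.85 f'_c b) = 12.546 in.
β₁ = 0.85, so c = a/β₁ = 12.546/0.85 = 14.760 in.
From the linear strain diagram with ε_cu = 0.003: ε_t = 0.003 (d − c)/c = 0.003 × (30.3 − 14.760)/14.760 = 0.00316.
ε_t < 0.004 — the section is over-reinforced for flexure under ACI limits.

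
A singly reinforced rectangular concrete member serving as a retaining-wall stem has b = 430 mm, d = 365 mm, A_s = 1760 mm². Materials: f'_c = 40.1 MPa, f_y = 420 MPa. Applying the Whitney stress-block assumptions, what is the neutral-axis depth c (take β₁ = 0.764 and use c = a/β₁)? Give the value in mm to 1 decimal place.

T = A_s f_y = 1760 × 420 = 739200 N = 739.2 kN.
Setting C = 0.85 f'_c a b equal to T: a = 739200/(0.85 × 40.1 × 430) = 50.435 mm.
With β₁ = 0.764, c = a/β₁ = 50.435/0.764 = 66.0 mm.

c ≈ 66.0 mm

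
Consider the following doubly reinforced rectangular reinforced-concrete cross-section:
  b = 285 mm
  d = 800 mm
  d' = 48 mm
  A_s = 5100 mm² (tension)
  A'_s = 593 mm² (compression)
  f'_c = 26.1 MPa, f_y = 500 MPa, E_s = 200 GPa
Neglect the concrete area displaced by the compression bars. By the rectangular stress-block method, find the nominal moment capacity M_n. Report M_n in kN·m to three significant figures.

M_n ≈ 1620 kN·m

Assume both tension and compression steel yield.
Net tension couple steel: A_s − A'_s = 4507 mm².
a = (A_s − A'_s) f_y / (0.85 f'_c b) = 2253500/(0.85 × 26.1 × 285) = 356.41 mm.
c = a/β₁ = 356.41/0.85 = 419.31 mm; ε'_s = 0.003(c − d')/c = 0.0027 ≥ f_y/E_s = 0.0025, so compression steel does yield.
M_n = (A_s − A'_s) f_y (d − a/2) + A'_s f_y (d − d') = [2253500 × (800 − 178.205) + 296500 × (800 − 48)] × 10⁻⁶ = 1401.22 + 222.97 = 1624.19 kN·m.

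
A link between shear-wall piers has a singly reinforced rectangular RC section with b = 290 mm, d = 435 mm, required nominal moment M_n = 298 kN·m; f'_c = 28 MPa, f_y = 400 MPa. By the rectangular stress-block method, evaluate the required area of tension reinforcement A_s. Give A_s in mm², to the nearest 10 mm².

A_s ≈ 1970 mm²

With M_n = 0.85 f'_c a b (d − a/2), solve the quadratic for a:
a = d − √(d² − 2M_n/(0.85 f'_c b)) = 435 − √(435² − 2 × 298×10⁶/(0.85 × 28 × 290)) = 114.26 mm.
A_s = 0.85 f'_c a b / f_y = 0.85 × 28 × 114.26 × 290 / 400 = 1971.6 mm².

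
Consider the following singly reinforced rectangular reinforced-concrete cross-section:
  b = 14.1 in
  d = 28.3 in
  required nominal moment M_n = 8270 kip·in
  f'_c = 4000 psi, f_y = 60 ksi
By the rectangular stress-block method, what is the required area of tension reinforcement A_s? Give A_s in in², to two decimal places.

From M_n = 0.85 f'_c a b (d − a/2):
a = d − √(d² − 2M_n/(0.85 f'_c b)) = 28.3 − √(28.3² − 2 × 8270/(0.85 × 4 × 14.1)) = 6.949 in.
A_s = 0.85 f'_c a b / f_y = 0.85 × 4 × 6.949 × 14.1 / 60 = 5.552 in².

A_s ≈ 5.55 in²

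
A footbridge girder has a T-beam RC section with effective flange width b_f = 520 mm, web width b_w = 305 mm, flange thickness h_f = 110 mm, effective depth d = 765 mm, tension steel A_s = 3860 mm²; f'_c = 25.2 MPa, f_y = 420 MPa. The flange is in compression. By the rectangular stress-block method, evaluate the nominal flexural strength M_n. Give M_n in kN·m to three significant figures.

M_n ≈ 1120 kN·m

Tension: T = A_s f_y = 3860 × 420 = 1621200 N.
Try a within the flange: a = T/(0.85 f'_c b_f) = 1621200/(0.85 × 25.2 × 520) = 145.55 mm.
a = 145.55 > h_f = 110 mm: the block extends into the web. Split into flange-overhang and web parts.
C_f = 0.85 f'_c (b_f − b_w) h_f = 0.85 × 25.2 × (520 − 305) × 110 = 506583 N.
Remaining web compression depth: a_w = (T − C_f)/(0.85 f'_c b_w) = (1621200 − 506583)/(0.85 × 25.2 × 305) = 170.61 mm.
M_n = C_f(d − h_f/2) + (T − C_f)(d − a_w/2) = 506583 × (765 − 55) + 1114617 × (765 − 85.305) = 359.67 + 757.60 = 1117.27 × 10⁶ N·mm.
M_n = 1117.27 kN·m.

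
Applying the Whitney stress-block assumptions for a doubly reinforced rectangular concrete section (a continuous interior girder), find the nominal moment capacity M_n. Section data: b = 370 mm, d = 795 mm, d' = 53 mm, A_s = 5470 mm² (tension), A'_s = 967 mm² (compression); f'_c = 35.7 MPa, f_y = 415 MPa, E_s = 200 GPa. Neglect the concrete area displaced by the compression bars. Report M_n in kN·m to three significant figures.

M_n ≈ 1630 kN·m

Assume both tension and compression steel yield.
Net tension couple steel: A_s − A'_s = 4503 mm².
a = (A_s − A'_s) f_y / (0.85 f'_c b) = 1868745/(0.85 × 35.7 × 370) = 166.44 mm.
c = a/β₁ = 166.44/0.795 = 209.36 mm; ε'_s = 0.003(c − d')/c = 0.0022 ≥ f_y/E_s = 0.0021, so compression steel does yield.
M_n = (A_s − A'_s) f_y (d − a/2) + A'_s f_y (d − d') = [1868745 × (795 − 83.22) + 401305 × (795 − 53)] × 10⁻⁶ = 1330.14 + 297.77 = 1627.91 kN·m.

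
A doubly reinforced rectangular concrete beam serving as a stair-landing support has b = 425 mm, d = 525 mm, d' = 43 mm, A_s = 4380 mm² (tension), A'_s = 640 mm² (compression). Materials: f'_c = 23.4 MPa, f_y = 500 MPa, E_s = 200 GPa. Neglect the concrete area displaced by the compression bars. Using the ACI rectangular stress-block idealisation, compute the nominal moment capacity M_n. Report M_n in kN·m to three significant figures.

Assume both tension and compression steel yield.
Net tension couple steel: A_s − A'_s = 3740 mm².
a = (A_s − A'_s) f_y / (0.85 f'_c b) = 1870000/(0.85 × 23.4 × 425) = 221.22 mm.
c = a/β₁ = 221.22/0.85 = 260.26 mm; ε'_s = 0.003(c − d')/c = 0.0025 ≥ f_y/E_s = 0.0025, so compression steel does yield.
M_n = (A_s − A'_s) f_y (d − a/2) + A'_s f_y (d − d') = [1870000 × (525 − 110.61) + 320000 × (525 − 43)] × 10⁻⁶ = 774.91 + 154.24 = 929.15 kN·m.

M_n ≈ 929 kN·m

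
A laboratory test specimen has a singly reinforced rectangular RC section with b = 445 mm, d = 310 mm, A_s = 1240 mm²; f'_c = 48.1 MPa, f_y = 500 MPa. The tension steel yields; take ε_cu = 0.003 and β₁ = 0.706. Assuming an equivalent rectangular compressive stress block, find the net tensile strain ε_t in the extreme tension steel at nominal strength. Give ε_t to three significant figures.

ε_t ≈ 0.0163

a = A_s f_y/(0.85 f'_c b) = 34.08 mm.
β₁ = 0.706, so c = a/β₁ = 34.08/0.706 = 48.27 mm.
From the linear strain diagram with ε_cu = 0.003: ε_t = 0.003 (d − c)/c = 0.003 × (310 − 48.27)/48.27 = 0.0163.
Since ε_t ≥ 0.005, the section is tension-controlled.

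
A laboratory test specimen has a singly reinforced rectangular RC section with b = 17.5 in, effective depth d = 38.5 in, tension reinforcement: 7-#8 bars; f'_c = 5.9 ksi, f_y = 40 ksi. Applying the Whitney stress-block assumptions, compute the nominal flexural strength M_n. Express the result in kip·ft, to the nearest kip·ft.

A_s = 7 × 0.79 = 5.53 in².
T = A_s f_y = 5.53 × 40 = 221.2 kips.
a = T/(0.85 f'_c b) = 221.2/(0.85 × 5.9 × 17.5) = 2.520 in.
M_n = T(d − a/2) = 221.2 × (38.5 − 1.26) = 8237.5 kip·in = 8237.5/12 = 686.46 kip·ft.

M_n ≈ 686 kip·ft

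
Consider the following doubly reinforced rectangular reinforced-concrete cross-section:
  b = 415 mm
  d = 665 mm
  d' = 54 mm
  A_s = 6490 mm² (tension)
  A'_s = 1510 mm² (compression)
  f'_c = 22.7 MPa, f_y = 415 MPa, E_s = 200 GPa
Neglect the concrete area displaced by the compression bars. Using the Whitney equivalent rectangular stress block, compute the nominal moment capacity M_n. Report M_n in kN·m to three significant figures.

Assume both tension and compression steel yield.
Net tension couple steel: A_s − A'_s = 4980 mm².
a = (A_s − A'_s) f_y / (0.85 f'_c b) = 2066700/(0.85 × 22.7 × 415) = 258.10 mm.
c = a/β₁ = 258.10/0.85 = 303.65 mm; ε'_s = 0.003(c − d')/c = 0.0025 ≥ f_y/E_s = 0.0021, so compression steel does yield.
M_n = (A_s − A'_s) f_y (d − a/2) + A'_s f_y (d − d') = [2066700 × (665 − 129.05) + 626650 × (665 − 54)] × 10⁻⁶ = 1107.65 + 382.88 = 1490.53 kN·m.

M_n ≈ 1490 kN·m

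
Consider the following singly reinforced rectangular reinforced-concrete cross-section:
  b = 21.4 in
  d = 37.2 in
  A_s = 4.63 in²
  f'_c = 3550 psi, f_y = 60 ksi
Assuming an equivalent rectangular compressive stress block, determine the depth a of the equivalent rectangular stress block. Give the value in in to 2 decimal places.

T = A_s f_y = 4.63 × 60 = 277.8 kips.
a = T/(0.85 f'_c b) = 277.8/(0.85 × 3.55 × 21.4) = 4.30 in.

a ≈ 4.30 in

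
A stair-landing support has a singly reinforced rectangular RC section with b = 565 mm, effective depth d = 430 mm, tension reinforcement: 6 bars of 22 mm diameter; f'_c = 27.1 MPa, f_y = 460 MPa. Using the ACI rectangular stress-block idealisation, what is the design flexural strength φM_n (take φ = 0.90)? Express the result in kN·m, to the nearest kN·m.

A_s = 6 × 380 = 2280 mm².
T = A_s f_y = 2280 × 460 = 1048800 N = 1048.8 kN.
From C = T: a = T/(0.85 f'_c b) = 1048800/(0.85 × 27.1 × 565) = 80.59 mm.
M_n = T(d − a/2) = 1048.8 kN × (430 − 40.295) mm = 408.72 kN·m.
φM_n = 0.90 × 408.72 = 367.85 kN·m.

φM_n ≈ 368 kN·m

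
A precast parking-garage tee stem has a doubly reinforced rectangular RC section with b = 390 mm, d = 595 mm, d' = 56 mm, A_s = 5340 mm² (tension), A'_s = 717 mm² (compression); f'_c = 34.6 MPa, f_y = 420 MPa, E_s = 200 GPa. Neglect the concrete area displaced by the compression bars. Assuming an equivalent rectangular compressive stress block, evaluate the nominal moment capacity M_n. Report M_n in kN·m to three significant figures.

M_n ≈ 1150 kN·m

Assume both tension and compression steel yield.
Net tension couple steel: A_s − A'_s = 4623 mm².
a = (A_s − A'_s) f_y / (0.85 f'_c b) = 1941660/(0.85 × 34.6 × 390) = 169.28 mm.
c = a/β₁ = 169.28/0.803 = 210.81 mm; ε'_s = 0.003(c − d')/c = 0.0022 ≥ f_y/E_s = 0.0021, so compression steel does yield.
M_n = (A_s − A'_s) f_y (d − a/2) + A'_s f_y (d − d') = [1941660 × (595 − 84.64) + 301140 × (595 − 56)] × 10⁻⁶ = 990.95 + 162.31 = 1153.26 kN·m.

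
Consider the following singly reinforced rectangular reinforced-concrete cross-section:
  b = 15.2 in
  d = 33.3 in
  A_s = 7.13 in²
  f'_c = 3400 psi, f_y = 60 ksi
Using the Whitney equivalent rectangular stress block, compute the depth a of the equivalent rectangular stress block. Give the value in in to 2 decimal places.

a ≈ 9.74 in

T = A_s f_y = 7.13 × 60 = 427.8 kips.
a = T/(0.85 f'_c b) = 427.8/(0.85 × 3.4 × 15.2) = 9.74 in.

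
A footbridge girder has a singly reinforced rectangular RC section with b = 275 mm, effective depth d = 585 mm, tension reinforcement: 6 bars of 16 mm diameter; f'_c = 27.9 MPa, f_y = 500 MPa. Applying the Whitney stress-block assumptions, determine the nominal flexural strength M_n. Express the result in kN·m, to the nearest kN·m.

A_s = 6 × 201 = 1206 mm².
T = A_s f_y = 1206 × 500 = 603000 N = 603 kN.
From C = T: a = T/(0.85 f'_c b) = 603000/(0.85 × 27.9 × 275) = 92.46 mm.
M_n = T(d − a/2) = 603 kN × (585 − 46.23) mm = 324.88 kN·m.

M_n ≈ 325 kN·m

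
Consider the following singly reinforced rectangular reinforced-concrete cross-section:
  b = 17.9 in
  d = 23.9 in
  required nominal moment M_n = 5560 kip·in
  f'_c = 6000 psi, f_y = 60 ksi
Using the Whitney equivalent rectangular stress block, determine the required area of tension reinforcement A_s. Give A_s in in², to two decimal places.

A_s ≈ 4.11 in²

From M_n = 0.85 f'_c a b (d − a/2):
a = d − √(d² − 2M_n/(0.85 f'_c b)) = 23.9 − √(23.9² − 2 × 5560/(0.85 × 6 × 17.9)) = 2.701 in.
A_s = 0.85 f'_c a b / f_y = 0.85 × 6 × 2.701 × 17.9 / 60 = 4.110 in².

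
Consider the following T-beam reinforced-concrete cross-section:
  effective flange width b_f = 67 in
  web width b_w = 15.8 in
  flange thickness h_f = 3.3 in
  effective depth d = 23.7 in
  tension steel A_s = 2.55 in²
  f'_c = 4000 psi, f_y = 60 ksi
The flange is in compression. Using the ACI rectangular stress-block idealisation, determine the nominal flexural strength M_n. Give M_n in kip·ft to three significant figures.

Tension: T = A_s f_y = 2.55 × 60 = 153 kips.
Try a within the flange: a = T/(0.85 f'_c b_f) = 153/(0.85 × 4 × 67) = 0.672 in.
Since a = 0.672 ≤ h_f = 3.3 in, the stress block lies entirely in the flange; analyse as a rectangular beam of width b_f.
M_n = T(d − a/2) = 153 × (23.7 − 0.336) = 3574.7 kip·in.
M_n = 3574.7/12 = 297.89 kip·ft.

M_n ≈ 298 kip·ft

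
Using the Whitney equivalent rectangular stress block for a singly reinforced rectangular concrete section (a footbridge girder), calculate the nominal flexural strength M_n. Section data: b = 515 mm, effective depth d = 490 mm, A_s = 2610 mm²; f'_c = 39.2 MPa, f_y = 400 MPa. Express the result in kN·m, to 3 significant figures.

T = A_s f_y = 2610 × 400 = 1044000 N = 1044 kN.
From C = T: a = T/(0.85 f'_c b) = 1044000/(0.85 × 39.2 × 515) = 60.84 mm.
M_n = T(d − a/2) = 1044 kN × (490 − 30.42) mm = 479.80 kN·m.

M_n ≈ 480 kN·m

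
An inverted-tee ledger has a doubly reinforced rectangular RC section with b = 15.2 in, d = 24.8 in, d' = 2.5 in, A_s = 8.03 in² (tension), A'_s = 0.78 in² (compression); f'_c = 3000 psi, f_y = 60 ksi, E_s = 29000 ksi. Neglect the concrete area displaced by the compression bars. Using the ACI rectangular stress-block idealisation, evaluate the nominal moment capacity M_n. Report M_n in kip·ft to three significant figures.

Assume both steels yield.
a = (A_s − A'_s) f_y/(0.85 f'_c b) = (8.03 − 0.78) × 60/(0.85 × 3 × 15.2) = 11.223 in.
c = a/β₁ = 11.223/0.85 = 13.204 in; ε'_s = 0.003(c − d')/c = 0.0024 ≥ ε_y = 0.0021, so the compression steel yields.
M_n = (A_s − A'_s) f_y (d − a/2) + A'_s f_y (d − d') = 435 × (24.8 − 5.6115) + 46.8 × (24.8 − 2.5) = 8347.0 + 1043.6 = 9390.6 kip·in = 9390.6/12 = 782.55 kip·ft.

M_n ≈ 783 kip·ft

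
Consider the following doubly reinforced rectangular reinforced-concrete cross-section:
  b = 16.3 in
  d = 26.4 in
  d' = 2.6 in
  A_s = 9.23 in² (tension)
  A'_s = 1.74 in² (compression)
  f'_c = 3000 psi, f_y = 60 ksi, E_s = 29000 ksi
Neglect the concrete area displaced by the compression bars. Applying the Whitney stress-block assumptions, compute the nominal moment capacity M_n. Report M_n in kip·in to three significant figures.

M_n ≈ 11900 kip·in

Assume both steels yield.
a = (A_s − A'_s) f_y/(0.85 f'_c b) = (9.23 − 1.74) × 60/(0.85 × 3 × 16.3) = 10.812 in.
c = a/β₁ = 10.812/0.85 = 12.720 in; ε'_s = 0.003(c − d')/c = 0.0024 ≥ ε_y = 0.0021, so the compression steel yields.
M_n = (A_s − A'_s) f_y (d − a/2) + A'_s f_y (d − d') = 449.4 × (26.4 − 5.406) + 104.4 × (26.4 − 2.6) = 9434.7 + 2484.7 = 11919.4 kip·in.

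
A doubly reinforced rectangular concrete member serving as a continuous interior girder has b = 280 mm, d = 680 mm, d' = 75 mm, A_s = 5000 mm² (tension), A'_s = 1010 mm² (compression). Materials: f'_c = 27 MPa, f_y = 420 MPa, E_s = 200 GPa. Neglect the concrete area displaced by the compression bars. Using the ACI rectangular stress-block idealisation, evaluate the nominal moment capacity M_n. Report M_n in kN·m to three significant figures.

Assume both tension and compression steel yield.
Net tension couple steel: A_s − A'_s = 3990 mm².
a = (A_s − A'_s) f_y / (0.85 f'_c b) = 1675800/(0.85 × 27 × 280) = 260.78 mm.
c = a/β₁ = 260.78/0.85 = 306.80 mm; ε'_s = 0.003(c − d')/c = 0.0023 ≥ f_y/E_s = 0.0021, so compression steel does yield.
M_n = (A_s − A'_s) f_y (d − a/2) + A'_s f_y (d − d') = [1675800 × (680 − 130.39) + 424200 × (680 − 75)] × 10⁻⁶ = 921.04 + 256.64 = 1177.68 kN·m.

M_n ≈ 1180 kN·m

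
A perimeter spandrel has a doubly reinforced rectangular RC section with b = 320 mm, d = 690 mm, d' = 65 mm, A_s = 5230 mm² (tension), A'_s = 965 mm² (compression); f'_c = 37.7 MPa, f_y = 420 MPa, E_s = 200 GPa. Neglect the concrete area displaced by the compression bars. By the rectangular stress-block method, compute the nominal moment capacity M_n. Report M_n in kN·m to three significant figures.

M_n ≈ 1330 kN·m

Assume both tension and compression steel yield.
Net tension couple steel: A_s − A'_s = 4265 mm².
a = (A_s − A'_s) f_y / (0.85 f'_c b) = 1791300/(0.85 × 37.7 × 320) = 174.69 mm.
c = a/β₁ = 174.69/0.781 = 223.67 mm; ε'_s = 0.003(c − d')/c = 0.0021 ≥ f_y/E_s = 0.0021, so compression steel does yield.
M_n = (A_s − A'_s) f_y (d − a/2) + A'_s f_y (d − d') = [1791300 × (690 − 87.345) + 405300 × (690 − 65)] × 10⁻⁶ = 1079.54 + 253.31 = 1332.85 kN·m.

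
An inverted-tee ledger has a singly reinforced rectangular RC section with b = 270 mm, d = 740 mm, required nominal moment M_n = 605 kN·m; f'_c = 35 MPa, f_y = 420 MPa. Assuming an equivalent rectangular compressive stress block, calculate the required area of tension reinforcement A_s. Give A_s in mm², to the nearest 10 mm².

A_s ≈ 2100 mm²

With M_n = 0.85 f'_c a b (d − a/2), solve the quadratic for a:
a = d − √(d² − 2M_n/(0.85 f'_c b)) = 740 − √(740² − 2 × 605×10⁶/(0.85 × 35 × 270)) = 109.95 mm.
A_s = 0.85 f'_c a b / f_y = 0.85 × 35 × 109.95 × 270 / 420 = 2102.8 mm².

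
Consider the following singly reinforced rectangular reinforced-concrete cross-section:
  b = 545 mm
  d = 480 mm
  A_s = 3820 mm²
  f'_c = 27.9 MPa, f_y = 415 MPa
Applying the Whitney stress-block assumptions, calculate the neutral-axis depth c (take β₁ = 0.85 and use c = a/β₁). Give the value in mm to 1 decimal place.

T = A_s f_y = 3820 × 415 = 1585300 N = 1585.3 kN.
Setting C = 0.85 f'_c a b equal to T: a = 1585300/(0.85 × 27.9 × 545) = 122.657 mm.
With β₁ = 0.85, c = a/β₁ = 122.657/0.85 = 144.3 mm.

c ≈ 144.3 mm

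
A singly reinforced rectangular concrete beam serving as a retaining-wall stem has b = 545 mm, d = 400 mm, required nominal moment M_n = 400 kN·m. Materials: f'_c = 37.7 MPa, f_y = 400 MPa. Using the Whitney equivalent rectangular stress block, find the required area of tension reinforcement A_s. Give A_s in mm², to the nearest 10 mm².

A_s ≈ 2710 mm²

With M_n = 0.85 f'_c a b (d − a/2), solve the quadratic for a:
a = d − √(d² − 2M_n/(0.85 f'_c b)) = 400 − √(400² − 2 × 400×10⁶/(0.85 × 37.7 × 545)) = 62.08 mm.
A_s = 0.85 f'_c a b / f_y = 0.85 × 37.7 × 62.08 × 545 / 400 = 2710.5 mm².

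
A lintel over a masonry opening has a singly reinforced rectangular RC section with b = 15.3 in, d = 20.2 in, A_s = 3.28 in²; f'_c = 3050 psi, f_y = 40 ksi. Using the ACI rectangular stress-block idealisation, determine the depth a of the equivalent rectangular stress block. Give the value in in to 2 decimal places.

T = A_s f_y = 3.28 × 40 = 131.2 kips.
a = T/(0.85 f'_c b) = 131.2/(0.85 × 3.05 × 15.3) = 3.31 in.

a ≈ 3.31 in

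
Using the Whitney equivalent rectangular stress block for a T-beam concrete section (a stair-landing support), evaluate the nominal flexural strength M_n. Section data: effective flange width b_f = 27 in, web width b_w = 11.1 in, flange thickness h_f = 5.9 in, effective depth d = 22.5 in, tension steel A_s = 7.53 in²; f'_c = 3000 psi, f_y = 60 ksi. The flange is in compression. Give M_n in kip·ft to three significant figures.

M_n ≈ 722 kip·ft

Tension: T = A_s f_y = 7.53 × 60 = 451.8 kips.
Try a within the flange: a = T/(0.85 f'_c b_f) = 451.8/(0.85 × 3 × 27) = 6.562 in.
a = 6.562 > h_f = 5.9 in: the block extends into the web. Split into flange-overhang and web parts.
C_f = 0.85 f'_c (b_f − b_w) h_f = 0.85 × 3 × (27 − 11.1) × 5.9 = 239.2 kips.
Remaining web compression depth: a_w = (T − C_f)/(0.85 f'_c b_w) = (451.8 − 239.2)/(0.85 × 3 × 11.1) = 7.511 in.
M_n = C_f(d − h_f/2) + (T − C_f)(d − a_w/2) = 239.2 × (22.5 − 2.95) + 212.6 × (22.5 − 3.7555) = 4676.4 + 3985.1 = 8661.5 kip·in.
M_n = 8661.5/12 = 721.79 kip·ft.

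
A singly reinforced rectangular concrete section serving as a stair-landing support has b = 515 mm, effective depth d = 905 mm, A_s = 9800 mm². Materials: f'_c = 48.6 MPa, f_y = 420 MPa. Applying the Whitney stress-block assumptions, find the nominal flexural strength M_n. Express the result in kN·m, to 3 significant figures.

T = A_s f_y = 9800 × 420 = 4116000 N = 4116 kN.
From C = T: a = T/(0.85 f'_c b) = 4116000/(0.85 × 48.6 × 515) = 193.47 mm.
M_n = T(d − a/2) = 4116 kN × (905 − 96.735) mm = 3326.82 kN·m.

M_n ≈ 3330 kN·m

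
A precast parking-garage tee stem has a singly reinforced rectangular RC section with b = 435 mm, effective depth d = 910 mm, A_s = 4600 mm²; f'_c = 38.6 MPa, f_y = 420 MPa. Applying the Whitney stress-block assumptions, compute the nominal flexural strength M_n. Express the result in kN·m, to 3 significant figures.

M_n ≈ 1630 kN·m

T = A_s f_y = 4600 × 420 = 1932000 N = 1932 kN.
From C = T: a = T/(0.85 f'_c b) = 1932000/(0.85 × 38.6 × 435) = 135.37 mm.
M_n = T(d − a/2) = 1932 kN × (910 − 67.685) mm = 1627.35 kN·m.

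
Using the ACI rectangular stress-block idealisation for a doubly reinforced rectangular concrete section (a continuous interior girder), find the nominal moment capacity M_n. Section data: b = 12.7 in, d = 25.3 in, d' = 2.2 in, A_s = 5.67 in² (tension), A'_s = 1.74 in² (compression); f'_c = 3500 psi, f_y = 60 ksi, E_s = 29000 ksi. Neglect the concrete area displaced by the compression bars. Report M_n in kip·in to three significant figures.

Assume both steels yield.
a = (A_s − A'_s) f_y/(0.85 f'_c b) = (5.67 − 1.74) × 60/(0.85 × 3.5 × 12.7) = 6.241 in.
c = a/β₁ = 6.241/0.85 = 7.342 in; ε'_s = 0.003(c − d')/c = 0.0021 ≥ ε_y = 0.0021, so the compression steel yields.
M_n = (A_s − A'_s) f_y (d − a/2) + A'_s f_y (d − d') = 235.8 × (25.3 − 3.1205) + 104.4 × (25.3 − 2.2) = 5229.9 + 2411.6 = 7641.5 kip·in.

M_n ≈ 7640 kip·in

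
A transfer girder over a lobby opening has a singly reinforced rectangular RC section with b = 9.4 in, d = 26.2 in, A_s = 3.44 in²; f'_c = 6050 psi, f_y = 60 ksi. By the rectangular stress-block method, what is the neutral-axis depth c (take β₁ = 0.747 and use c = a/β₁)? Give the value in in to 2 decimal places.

T = A_s f_y = 3.44 × 60 = 206.4 kips.
a = T/(0.85 f'_c b) = 206.4/(0.85 × 6.05 × 9.4) = 4.2698 in.
With β₁ = 0.747, c = a/β₁ = 4.2698/0.747 = 5.72 in.

c ≈ 5.72 in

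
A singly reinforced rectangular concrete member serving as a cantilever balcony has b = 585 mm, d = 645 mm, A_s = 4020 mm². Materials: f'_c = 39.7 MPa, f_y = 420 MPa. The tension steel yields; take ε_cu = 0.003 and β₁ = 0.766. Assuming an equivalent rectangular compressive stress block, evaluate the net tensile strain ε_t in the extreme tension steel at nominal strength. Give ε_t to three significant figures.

ε_t ≈ 0.0143

a = A_s f_y/(0.85 f'_c b) = 85.53 mm.
β₁ = 0.766, so c = a/β₁ = 85.53/0.766 = 111.66 mm.
From the linear strain diagram with ε_cu = 0.003: ε_t = 0.003 (d − c)/c = 0.003 × (645 − 111.66)/111.66 = 0.0143.
Since ε_t ≥ 0.005, the section is tension-controlled.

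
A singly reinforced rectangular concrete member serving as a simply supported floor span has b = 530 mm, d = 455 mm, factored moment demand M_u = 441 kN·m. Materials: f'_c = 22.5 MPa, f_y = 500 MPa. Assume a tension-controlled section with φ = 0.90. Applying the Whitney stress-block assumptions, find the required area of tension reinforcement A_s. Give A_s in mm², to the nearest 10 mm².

A_s ≈ 2490 mm²

M_n = M_u/φ = 441/0.90 = 490 kN·m.
With M_n = 0.85 f'_c a b (d − a/2), solve the quadratic for a:
a = d − √(d² − 2M_n/(0.85 f'_c b)) = 455 − √(455² − 2 × 490×10⁶/(0.85 × 22.5 × 530)) = 122.82 mm.
A_s = 0.85 f'_c a b / f_y = 0.85 × 22.5 × 122.82 × 530 / 500 = 2489.9 mm².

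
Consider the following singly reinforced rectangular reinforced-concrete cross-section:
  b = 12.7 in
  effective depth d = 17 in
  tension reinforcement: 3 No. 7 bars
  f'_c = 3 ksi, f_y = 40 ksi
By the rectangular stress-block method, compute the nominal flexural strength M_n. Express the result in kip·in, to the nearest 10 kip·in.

M_n ≈ 1140 kip·in

A_s = 3 × 0.6 = 1.8 in².
T = A_s f_y = 1.8 × 40 = 72 kips.
a = T/(0.85 f'_c b) = 72/(0.85 × 3 × 12.7) = 2.223 in.
M_n = T(d − a/2) = 72 × (17 − 1.1115) = 1144.0 kip·in.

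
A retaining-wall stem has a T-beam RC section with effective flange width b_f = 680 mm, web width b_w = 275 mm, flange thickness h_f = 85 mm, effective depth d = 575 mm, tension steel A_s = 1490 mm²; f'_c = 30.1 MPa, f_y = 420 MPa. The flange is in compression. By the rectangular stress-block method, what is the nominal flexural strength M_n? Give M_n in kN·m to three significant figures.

M_n ≈ 349 kN·m

Tension: T = A_s f_y = 1490 × 420 = 625800 N.
Try a within the flange: a = T/(0.85 f'_c b_f) = 625800/(0.85 × 30.1 × 680) = 35.97 mm.
Since a = 35.97 ≤ h_f = 85 mm, the stress block lies entirely in the flange; analyse as a rectangular beam of width b_f.
M_n = T(d − a/2) = 625800 × (575 − 17.985) = 348.58 × 10⁶ N·mm.
M_n = 348.58 kN·m.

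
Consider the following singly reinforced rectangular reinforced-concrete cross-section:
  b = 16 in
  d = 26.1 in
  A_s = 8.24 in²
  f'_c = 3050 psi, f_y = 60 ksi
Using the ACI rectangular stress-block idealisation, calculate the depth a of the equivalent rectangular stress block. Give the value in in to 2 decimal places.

a ≈ 11.92 in

T = A_s f_y = 8.24 × 60 = 494.4 kips.
a = T/(0.85 f'_c b) = 494.4/(0.85 × 3.05 × 16) = 11.92 in.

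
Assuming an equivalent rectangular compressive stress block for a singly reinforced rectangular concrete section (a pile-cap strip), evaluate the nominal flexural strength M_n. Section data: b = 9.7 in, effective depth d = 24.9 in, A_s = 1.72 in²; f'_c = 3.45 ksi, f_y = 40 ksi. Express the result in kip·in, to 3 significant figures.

T = A_s f_y = 1.72 × 40 = 68.8 kips.
a = T/(0.85 f'_c b) = 68.8/(0.85 × 3.45 × 9.7) = 2.419 in.
M_n = T(d − a/2) = 68.8 × (24.9 − 1.2095) = 1629.9 kip·in.

M_n ≈ 1630 kip·in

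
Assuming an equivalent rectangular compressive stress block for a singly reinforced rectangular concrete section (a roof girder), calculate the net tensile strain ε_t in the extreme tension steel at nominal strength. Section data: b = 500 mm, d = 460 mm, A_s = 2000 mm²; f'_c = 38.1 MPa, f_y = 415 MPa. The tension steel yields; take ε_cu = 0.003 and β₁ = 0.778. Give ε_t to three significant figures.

ε_t ≈ 0.0179

a = A_s f_y/(0.85 f'_c b) = 51.26 mm.
β₁ = 0.778, so c = a/β₁ = 51.26/0.778 = 65.89 mm.
From the linear strain diagram with ε_cu = 0.003: ε_t = 0.003 (d − c)/c = 0.003 × (460 − 65.89)/65.89 = 0.0179.
Since ε_t ≥ 0.005, the section is tension-controlled.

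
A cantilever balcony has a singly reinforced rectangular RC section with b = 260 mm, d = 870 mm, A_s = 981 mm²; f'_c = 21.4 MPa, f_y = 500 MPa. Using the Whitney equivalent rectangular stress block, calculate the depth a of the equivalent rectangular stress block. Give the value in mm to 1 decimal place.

T = A_s f_y = 981 × 500 = 490500 N = 490.5 kN.
Setting C = 0.85 f'_c a b equal to T: a = 490500/(0.85 × 21.4 × 260) = 103.7 mm.

a ≈ 103.7 mm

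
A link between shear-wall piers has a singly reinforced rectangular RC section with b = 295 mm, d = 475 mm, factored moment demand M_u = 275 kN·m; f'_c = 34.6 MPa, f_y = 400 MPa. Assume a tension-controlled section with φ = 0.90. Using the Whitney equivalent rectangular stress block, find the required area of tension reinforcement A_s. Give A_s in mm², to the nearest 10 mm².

A_s ≈ 1760 mm²

M_n = M_u/φ = 275/0.90 = 305.556 kN·m.
With M_n = 0.85 f'_c a b (d − a/2), solve the quadratic for a:
a = d − √(d² − 2M_n/(0.85 f'_c b)) = 475 − √(475² − 2 × 305.556×10⁶/(0.85 × 34.6 × 295)) = 81.06 mm.
A_s = 0.85 f'_c a b / f_y = 0.85 × 34.6 × 81.06 × 295 / 400 = 1758.2 mm².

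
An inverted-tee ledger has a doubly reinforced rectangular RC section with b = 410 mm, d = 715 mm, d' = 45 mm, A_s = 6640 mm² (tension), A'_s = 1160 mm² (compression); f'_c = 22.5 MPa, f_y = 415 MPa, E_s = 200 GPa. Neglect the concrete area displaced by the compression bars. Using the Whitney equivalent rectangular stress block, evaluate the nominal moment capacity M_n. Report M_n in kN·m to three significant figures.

Assume both tension and compression steel yield.
Net tension couple steel: A_s − A'_s = 5480 mm².
a = (A_s − A'_s) f_y / (0.85 f'_c b) = 2274200/(0.85 × 22.5 × 410) = 290.03 mm.
c = a/β₁ = 290.03/0.85 = 341.21 mm; ε'_s = 0.003(c − d')/c = 0.0026 ≥ f_y/E_s = 0.0021, so compression steel does yield.
M_n = (A_s − A'_s) f_y (d − a/2) + A'_s f_y (d − d') = [2274200 × (715 − 145.015) + 481400 × (715 − 45)] × 10⁻⁶ = 1296.26 + 322.54 = 1618.80 kN·m.

M_n ≈ 1620 kN·m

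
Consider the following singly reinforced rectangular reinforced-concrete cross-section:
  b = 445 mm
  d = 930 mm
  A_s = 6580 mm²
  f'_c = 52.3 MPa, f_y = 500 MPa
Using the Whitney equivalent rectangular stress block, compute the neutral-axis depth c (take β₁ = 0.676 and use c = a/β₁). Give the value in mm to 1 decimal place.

T = A_s f_y = 6580 × 500 = 3290000 N = 3290 kN.
Setting C = 0.85 f'_c a b equal to T: a = 3290000/(0.85 × 52.3 × 445) = 166.309 mm.
With β₁ = 0.676, c = a/β₁ = 166.309/0.676 = 246.0 mm.

c ≈ 246.0 mm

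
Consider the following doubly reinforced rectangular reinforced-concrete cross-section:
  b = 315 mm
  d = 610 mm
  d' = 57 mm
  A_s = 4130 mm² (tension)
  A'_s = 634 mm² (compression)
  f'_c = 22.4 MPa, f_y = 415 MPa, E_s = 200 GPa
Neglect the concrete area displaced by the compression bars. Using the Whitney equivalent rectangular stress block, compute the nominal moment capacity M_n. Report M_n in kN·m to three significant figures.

Assume both tension and compression steel yield.
Net tension couple steel: A_s − A'_s = 3496 mm².
a = (A_s − A'_s) f_y / (0.85 f'_c b) = 1450840/(0.85 × 22.4 × 315) = 241.90 mm.
c = a/β₁ = 241.90/0.85 = 284.59 mm; ε'_s = 0.003(c − d')/c = 0.0024 ≥ f_y/E_s = 0.0021, so compression steel does yield.
M_n = (A_s − A'_s) f_y (d − a/2) + A'_s f_y (d − d') = [1450840 × (610 − 120.95) + 263110 × (610 − 57)] × 10⁻⁶ = 709.53 + 145.50 = 855.03 kN·m.

M_n ≈ 855 kN·m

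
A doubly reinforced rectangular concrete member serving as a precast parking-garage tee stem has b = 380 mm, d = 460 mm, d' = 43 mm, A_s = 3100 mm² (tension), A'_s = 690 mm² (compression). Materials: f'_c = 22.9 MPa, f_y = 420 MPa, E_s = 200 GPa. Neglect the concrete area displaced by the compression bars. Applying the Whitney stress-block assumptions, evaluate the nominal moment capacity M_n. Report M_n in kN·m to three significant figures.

Assume both tension and compression steel yield.
Net tension couple steel: A_s − A'_s = 2410 mm².
a = (A_s − A'_s) f_y / (0.85 f'_c b) = 1012200/(0.85 × 22.9 × 380) = 136.84 mm.
c = a/β₁ = 136.84/0.85 = 160.99 mm; ε'_s = 0.003(c − d')/c = 0.0022 ≥ f_y/E_s = 0.0021, so compression steel does yield.
M_n = (A_s − A'_s) f_y (d − a/2) + A'_s f_y (d − d') = [1012200 × (460 − 68.42) + 289800 × (460 − 43)] × 10⁻⁶ = 396.36 + 120.85 = 517.21 kN·m.

M_n ≈ 517 kN·m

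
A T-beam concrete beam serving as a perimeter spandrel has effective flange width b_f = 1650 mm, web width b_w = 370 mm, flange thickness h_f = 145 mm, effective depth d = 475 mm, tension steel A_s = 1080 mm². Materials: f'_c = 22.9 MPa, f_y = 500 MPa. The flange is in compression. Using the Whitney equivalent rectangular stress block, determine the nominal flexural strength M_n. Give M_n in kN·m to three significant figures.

M_n ≈ 252 kN·m

Tension: T = A_s f_y = 1080 × 500 = 540000 N.
Try a within the flange: a = T/(0.85 f'_c b_f) = 540000/(0.85 × 22.9 × 1650) = 16.81 mm.
Since a = 16.81 ≤ h_f = 145 mm, the stress block lies entirely in the flange; analyse as a rectangular beam of width b_f.
M_n = T(d − a/2) = 540000 × (475 − 8.405) = 251.96 × 10⁶ N·mm.
M_n = 251.96 kN·m.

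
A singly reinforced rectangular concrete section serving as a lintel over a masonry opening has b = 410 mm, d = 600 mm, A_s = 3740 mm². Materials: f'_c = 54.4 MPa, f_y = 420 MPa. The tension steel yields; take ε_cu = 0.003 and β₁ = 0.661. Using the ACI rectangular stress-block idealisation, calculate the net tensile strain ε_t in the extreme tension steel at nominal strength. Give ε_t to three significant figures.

a = A_s f_y/(0.85 f'_c b) = 82.86 mm.
β₁ = 0.661, so c = a/β₁ = 82.86/0.661 = 125.36 mm.
From the linear strain diagram with ε_cu = 0.003: ε_t = 0.003 (d − c)/c = 0.003 × (600 − 125.36)/125.36 = 0.0114.
Since ε_t ≥ 0.005, the section is tension-controlled.

ε_t ≈ 0.0114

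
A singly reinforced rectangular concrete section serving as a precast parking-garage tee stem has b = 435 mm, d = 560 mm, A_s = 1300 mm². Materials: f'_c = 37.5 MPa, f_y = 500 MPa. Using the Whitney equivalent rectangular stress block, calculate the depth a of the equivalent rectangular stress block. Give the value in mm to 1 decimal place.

T = A_s f_y = 1300 × 500 = 650000 N = 650 kN.
Setting C = 0.85 f'_c a b equal to T: a = 650000/(0.85 × 37.5 × 435) = 46.9 mm.

a ≈ 46.9 mm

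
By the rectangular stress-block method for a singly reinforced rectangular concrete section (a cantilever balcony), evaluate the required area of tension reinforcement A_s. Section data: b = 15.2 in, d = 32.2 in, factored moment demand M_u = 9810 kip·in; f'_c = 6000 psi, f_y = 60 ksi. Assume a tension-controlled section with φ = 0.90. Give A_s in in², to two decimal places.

A_s ≈ 6.09 in²

M_n = M_u/φ = 9810/0.90 = 10900 kip·in.
From M_n = 0.85 f'_c a b (d − a/2):
a = d − √(d² − 2M_n/(0.85 f'_c b)) = 32.2 − √(32.2² − 2 × 10900/(0.85 × 6 × 15.2)) = 4.711 in.
A_s = 0.85 f'_c a b / f_y = 0.85 × 6 × 4.711 × 15.2 / 60 = 6.087 in².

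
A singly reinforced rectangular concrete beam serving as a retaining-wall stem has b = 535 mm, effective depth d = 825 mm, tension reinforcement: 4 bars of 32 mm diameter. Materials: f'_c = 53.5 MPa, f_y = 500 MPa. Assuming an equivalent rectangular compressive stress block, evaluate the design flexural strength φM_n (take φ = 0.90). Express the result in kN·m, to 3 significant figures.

A_s = 4 × 804 = 3216 mm².
T = A_s f_y = 3216 × 500 = 1608000 N = 1608 kN.
From C = T: a = T/(0.85 f'_c b) = 1608000/(0.85 × 53.5 × 535) = 66.09 mm.
M_n = T(d − a/2) = 1608 kN × (825 − 33.045) mm = 1273.46 kN·m.
φM_n = 0.90 × 1273.46 = 1146.11 kN·m.

φM_n ≈ 1150 kN·m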